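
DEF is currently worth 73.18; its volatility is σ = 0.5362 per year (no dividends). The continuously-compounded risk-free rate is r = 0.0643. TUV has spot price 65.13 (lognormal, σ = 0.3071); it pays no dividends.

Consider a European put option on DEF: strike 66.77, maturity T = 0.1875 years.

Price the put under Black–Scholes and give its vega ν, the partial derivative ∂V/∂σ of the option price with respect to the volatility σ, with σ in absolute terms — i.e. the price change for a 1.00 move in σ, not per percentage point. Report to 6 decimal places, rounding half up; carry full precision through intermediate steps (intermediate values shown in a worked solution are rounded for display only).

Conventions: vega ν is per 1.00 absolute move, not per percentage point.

price = 3.452636
ν = 10.789859

σ√T = 0.5362·√0.1875 = 0.232181
d₁ = (ln(S/K) + (r+σ²/2)T) / (σ√T) = (ln(73.18/66.77) + (0.0643+0.5362²/2)·0.1875) / 0.232181 = (0.091668 + 0.039010) / 0.232181 = 0.562830
d₂ = d₁ − σ√T = 0.562830 − 0.232181 = 0.330648
e^{−rT} = 0.988016
N(−d₁) = 0.286775,  N(−d₂) = 0.370455
Put price V = K·e^{−rT}·N(−d₂) − S·N(−d₁) = 24.438857 − 20.986221 = 3.452636
φ(d₁) = (1/√(2π))·e^{−d₁²/2} = 0.340504
ν = S·φ(d₁)·√T = 10.789859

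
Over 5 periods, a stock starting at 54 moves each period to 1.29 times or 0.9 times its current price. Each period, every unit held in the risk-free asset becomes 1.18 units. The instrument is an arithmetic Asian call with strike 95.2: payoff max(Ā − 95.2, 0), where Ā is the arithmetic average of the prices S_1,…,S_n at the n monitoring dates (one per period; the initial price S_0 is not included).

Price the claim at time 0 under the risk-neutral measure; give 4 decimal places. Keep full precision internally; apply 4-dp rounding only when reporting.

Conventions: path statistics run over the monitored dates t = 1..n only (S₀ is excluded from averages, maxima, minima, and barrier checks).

Risk-neutral up-probability p* = (R−d)/(u−d) = (1.18−0.9)/(1.29−0.9) = 0.7179; the claim prices as the p*-weighted sum of path payoffs discounted by R^5.
Enumerate all 2^5 = 32 price paths (U = up ×1.29, D = down ×0.9); each path with k up-moves has probability p*^k·(1−p*)^(5−k).
DDDDD: Ā=39.8044, payoff=0.0000, prob=0.001785
UDDDD: Ā=57.0529, payoff=0.0000, prob=0.004544
DUDDD: Ā=52.8409, payoff=0.0000, prob=0.004544
UUDDD: Ā=75.7387, payoff=0.0000, prob=0.011566
DDUDD: Ā=49.0501, payoff=0.0000, prob=0.004544
UDUDD: Ā=70.3052, payoff=0.0000, prob=0.011566
DUUDD: Ā=66.0932, payoff=0.0000, prob=0.011566
UUUDD: Ā=94.7336, payoff=0.0000, prob=0.029440
DDDUD: Ā=45.6384, payoff=0.0000, prob=0.004544
UDDUD: Ā=65.4151, payoff=0.0000, prob=0.011566
DUDUD: Ā=61.2031, payoff=0.0000, prob=0.011566
UUDUD: Ā=87.7244, payoff=0.0000, prob=0.029440
DDUUD: Ā=57.4123, payoff=0.0000, prob=0.011566
UDUUD: Ā=82.2909, payoff=0.0000, prob=0.029440
DUUUD: Ā=78.0789, payoff=0.0000, prob=0.029440
UUUUD: Ā=111.9131, payoff=16.7131, prob=0.074938
DDDDU: Ā=42.5679, payoff=0.0000, prob=0.004544
UDDDU: Ā=61.0139, payoff=0.0000, prob=0.011566
DUDDU: Ā=56.8019, payoff=0.0000, prob=0.011566
UUDDU: Ā=81.4161, payoff=0.0000, prob=0.029440
DDUDU: Ā=53.0111, payoff=0.0000, prob=0.011566
UDUDU: Ā=75.9826, payoff=0.0000, prob=0.029440
DUUDU: Ā=71.7706, payoff=0.0000, prob=0.029440
UUUDU: Ā=102.8712, payoff=7.6712, prob=0.074938
DDDUU: Ā=49.5994, payoff=0.0000, prob=0.011566
UDDUU: Ā=71.0925, payoff=0.0000, prob=0.029440
DUDUU: Ā=66.8805, payoff=0.0000, prob=0.029440
UUDUU: Ā=95.8621, payoff=0.6621, prob=0.074938
DDUUU: Ā=63.0897, payoff=0.0000, prob=0.029440
UDUUU: Ā=90.4286, payoff=0.0000, prob=0.074938
DUUUU: Ā=86.2166, payoff=0.0000, prob=0.074938
UUUUU: Ā=123.5771, payoff=28.3771, prob=0.190751
Price = Σ prob·payoff / R^5 = 7.289887 / 2.287758 = 3.1865

price = 3.1865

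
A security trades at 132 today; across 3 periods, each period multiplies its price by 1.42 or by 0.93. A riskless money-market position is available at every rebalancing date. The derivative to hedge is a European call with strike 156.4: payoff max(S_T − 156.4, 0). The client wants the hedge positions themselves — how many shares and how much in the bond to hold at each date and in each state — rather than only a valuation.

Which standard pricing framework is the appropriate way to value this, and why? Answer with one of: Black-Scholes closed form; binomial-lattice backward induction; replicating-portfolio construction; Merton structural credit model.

framework: replicating-portfolio construction

Key observation: a price alone would not answer the question — the per-node share/bond construction on the spot-132, 1.42/0.93 tree is required, and only the replicating-portfolio method yields it.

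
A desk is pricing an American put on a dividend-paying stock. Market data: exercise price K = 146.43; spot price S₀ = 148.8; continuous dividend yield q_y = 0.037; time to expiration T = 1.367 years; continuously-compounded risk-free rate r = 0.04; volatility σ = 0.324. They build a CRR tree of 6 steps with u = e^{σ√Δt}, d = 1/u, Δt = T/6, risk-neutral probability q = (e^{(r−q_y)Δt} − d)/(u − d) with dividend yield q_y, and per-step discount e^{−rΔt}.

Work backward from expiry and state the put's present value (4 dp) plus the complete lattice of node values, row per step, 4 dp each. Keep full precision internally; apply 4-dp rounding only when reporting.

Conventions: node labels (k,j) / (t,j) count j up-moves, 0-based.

price = 19.4021
tree:
19.4021
28.1343 9.6824
39.4060 15.6490 2.9704
52.8657 24.6118 5.5885 0.0000
66.2721 37.2170 10.5142 0.0000 0.0000
77.7577 52.8657 19.7815 0.0000 0.0000 0.0000
87.5975 66.2721 37.2170 0.0000 0.0000 0.0000 0.0000

Δt=0.22783, u=1.16725, d=0.85671, q=0.46362, disc=e^(-rΔt)=0.99093
k=6 terminal: V=max(K-S,0) → 87.5975 66.2721 37.2170 0.0000 0.0000 0.0000 0.0000
k=5: j=0 S=68.6723 intr=77.7577 cont=77.0057 V=77.7577[EX]; j=1 S=93.5643 intr=52.8657 cont=52.3227 V=52.8657[EX]; j=2 S=127.4790 intr=18.9510 cont=19.7815 V=19.7815[hold]; j=3 S=173.6869 intr=0.0000 cont=0.0000 V=0.0000[hold]; j=4 S=236.6440 intr=0.0000 cont=0.0000 V=0.0000[hold]; j=5 S=322.4215 intr=0.0000 cont=0.0000 V=0.0000[hold]
k=4: j=0 S=80.1579 intr=66.2721 cont=65.6166 V=66.2721[EX]; j=1 S=109.2130 intr=37.2170 cont=37.1869 V=37.2170[EX]; j=2 S=148.8000 intr=0.0000 cont=10.5142 V=10.5142[hold]; j=3 S=202.7362 intr=0.0000 cont=0.0000 V=0.0000[hold]; j=4 S=276.2230 intr=0.0000 cont=0.0000 V=0.0000[hold]
k=3: j=0 S=93.5643 intr=52.8657 cont=52.3227 V=52.8657[EX]; j=1 S=127.4790 intr=18.9510 cont=24.6118 V=24.6118[hold]; j=2 S=173.6869 intr=0.0000 cont=5.5885 V=5.5885[hold]; j=3 S=236.6440 intr=0.0000 cont=0.0000 V=0.0000[hold]
k=2: j=0 S=109.2130 intr=37.2170 cont=39.4060 V=39.4060[hold]; j=1 S=148.8000 intr=0.0000 cont=15.6490 V=15.6490[hold]; j=2 S=202.7362 intr=0.0000 cont=2.9704 V=2.9704[hold]
k=1: j=0 S=127.4790 intr=18.9510 cont=28.1343 V=28.1343[hold]; j=1 S=173.6869 intr=0.0000 cont=9.6824 V=9.6824[hold]
k=0: j=0 S=148.8000 intr=0.0000 cont=19.4021 V=19.4021[hold]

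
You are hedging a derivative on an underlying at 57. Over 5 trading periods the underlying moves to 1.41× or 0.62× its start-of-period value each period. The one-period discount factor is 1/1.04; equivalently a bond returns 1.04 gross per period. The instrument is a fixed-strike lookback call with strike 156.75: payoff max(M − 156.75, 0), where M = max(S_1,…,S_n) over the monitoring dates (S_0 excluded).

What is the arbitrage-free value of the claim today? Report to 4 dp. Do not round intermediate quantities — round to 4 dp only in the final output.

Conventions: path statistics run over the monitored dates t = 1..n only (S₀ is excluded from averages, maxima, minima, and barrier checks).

price = 7.9010

No-arbitrage gives p* = (R−d)/(u−d) = 0.5316: enumerate every path, weight its payoff by its p*-probability, and discount by R^5.
Enumerate all 2^5 = 32 price paths (U = up ×1.41, D = down ×0.62); each path with k up-moves has probability p*^k·(1−p*)^(5−k).
DDDDD: M=35.3400, payoff=0.0000, prob=0.022536
UDDDD: M=80.3700, payoff=0.0000, prob=0.025581
DUDDD: M=49.8294, payoff=0.0000, prob=0.025581
UUDDD: M=113.3217, payoff=0.0000, prob=0.029038
DDUDD: M=35.3400, payoff=0.0000, prob=0.025581
UDUDD: M=80.3700, payoff=0.0000, prob=0.029038
DUUDD: M=70.2595, payoff=0.0000, prob=0.029038
UUUDD: M=159.7836, payoff=3.0336, prob=0.032962
DDDUD: M=35.3400, payoff=0.0000, prob=0.025581
UDDUD: M=80.3700, payoff=0.0000, prob=0.029038
DUDUD: M=49.8294, payoff=0.0000, prob=0.029038
UUDUD: M=113.3217, payoff=0.0000, prob=0.032962
DDUUD: M=43.5609, payoff=0.0000, prob=0.029038
UDUUD: M=99.0658, payoff=0.0000, prob=0.032962
DUUUD: M=99.0658, payoff=0.0000, prob=0.032962
UUUUD: M=225.2949, payoff=68.5449, prob=0.037417
DDDDU: M=35.3400, payoff=0.0000, prob=0.025581
UDDDU: M=80.3700, payoff=0.0000, prob=0.029038
DUDDU: M=49.8294, payoff=0.0000, prob=0.029038
UUDDU: M=113.3217, payoff=0.0000, prob=0.032962
DDUDU: M=35.3400, payoff=0.0000, prob=0.029038
UDUDU: M=80.3700, payoff=0.0000, prob=0.032962
DUUDU: M=70.2595, payoff=0.0000, prob=0.032962
UUUDU: M=159.7836, payoff=3.0336, prob=0.037417
DDDUU: M=35.3400, payoff=0.0000, prob=0.029038
UDDUU: M=80.3700, payoff=0.0000, prob=0.032962
DUDUU: M=61.4208, payoff=0.0000, prob=0.032962
UUDUU: M=139.6828, payoff=0.0000, prob=0.037417
DDUUU: M=61.4208, payoff=0.0000, prob=0.032962
UDUUU: M=139.6828, payoff=0.0000, prob=0.037417
DUUUU: M=139.6828, payoff=0.0000, prob=0.037417
UUUUU: M=317.6658, payoff=160.9158, prob=0.042473
Price = Σ prob·payoff / R^5 = 9.612756 / 1.216653 = 7.9010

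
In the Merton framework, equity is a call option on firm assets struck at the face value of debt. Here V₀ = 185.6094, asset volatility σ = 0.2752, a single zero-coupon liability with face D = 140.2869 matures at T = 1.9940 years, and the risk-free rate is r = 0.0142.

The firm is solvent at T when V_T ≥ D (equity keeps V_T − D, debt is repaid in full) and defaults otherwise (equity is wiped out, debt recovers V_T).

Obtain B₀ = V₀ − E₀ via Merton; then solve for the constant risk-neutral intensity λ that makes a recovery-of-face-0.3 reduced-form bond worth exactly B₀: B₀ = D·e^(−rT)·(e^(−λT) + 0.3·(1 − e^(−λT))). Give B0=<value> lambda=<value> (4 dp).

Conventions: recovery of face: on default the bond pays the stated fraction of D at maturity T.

B0=128.9329 lambda=0.0407

Apply the equity-as-call identities (strike 140.2869, horizon 1.9940 years):
d₁ = [ln(V₀/D) + (r + σ²/2)T] / (σ√T)
   = [ln(185.6094/140.2869) + (0.0142 + 0.5·0.2752²)·1.9940] / (0.2752·√1.9940)
   = [0.279955 + 0.103823] / 0.388607 = 0.987571
d₂ = d₁ − σ√T = 0.987571 − 0.388607 = 0.598964
N(d₁) = 0.838319,  N(d₂) = 0.725402,  e^(−rT) = 0.972082
E₀ = V₀·N(d₁) − D·e^(−rT)·N(d₂)
   = 185.6094·0.838319 − 140.2869·0.972082·0.725402 = 56.676519
B₀ = V₀ − E₀ = 185.6094 − 56.676519 = 128.932881
e^(−λT) = (B₀·e^(rT)/D − 0.3)/(1 − 0.3) = (128.9329·1.028719/140.2869 − 0.3)/0.7 = 0.92208706
λ = −ln(0.92208706)/1.9940 = 0.040680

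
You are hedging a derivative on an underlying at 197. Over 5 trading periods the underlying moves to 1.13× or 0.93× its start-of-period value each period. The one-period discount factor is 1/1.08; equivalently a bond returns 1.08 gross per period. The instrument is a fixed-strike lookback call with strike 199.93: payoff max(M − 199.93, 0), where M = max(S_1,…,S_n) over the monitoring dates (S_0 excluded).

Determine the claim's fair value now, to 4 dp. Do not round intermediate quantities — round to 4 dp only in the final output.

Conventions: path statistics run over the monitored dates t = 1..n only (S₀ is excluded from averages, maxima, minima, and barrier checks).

price = 65.4886

No-arbitrage gives p* = (R−d)/(u−d) = 0.7500: enumerate every path, weight its payoff by its p*-probability, and discount by R^5.
Enumerate all 2^5 = 32 price paths (U = up ×1.13, D = down ×0.93); each path with k up-moves has probability p*^k·(1−p*)^(5−k).
DDDDD: M=183.2100, payoff=0.0000, prob=0.000977
UDDDD: M=222.6100, payoff=22.6800, prob=0.002930
DUDDD: M=207.0273, payoff=7.0973, prob=0.002930
UUDDD: M=251.5493, payoff=51.6193, prob=0.008789
DDUDD: M=192.5354, payoff=0.0000, prob=0.002930
UDUDD: M=233.9408, payoff=34.0108, prob=0.008789
DUUDD: M=233.9408, payoff=34.0108, prob=0.008789
UUUDD: M=284.2507, payoff=84.3207, prob=0.026367
DDDUD: M=183.2100, payoff=0.0000, prob=0.002930
UDDUD: M=222.6100, payoff=22.6800, prob=0.008789
DUDUD: M=217.5650, payoff=17.6350, prob=0.008789
UUDUD: M=264.3532, payoff=64.4232, prob=0.026367
DDUUD: M=217.5650, payoff=17.6350, prob=0.008789
UDUUD: M=264.3532, payoff=64.4232, prob=0.026367
DUUUD: M=264.3532, payoff=64.4232, prob=0.026367
UUUUD: M=321.2033, payoff=121.2733, prob=0.079102
DDDDU: M=183.2100, payoff=0.0000, prob=0.002930
UDDDU: M=222.6100, payoff=22.6800, prob=0.008789
DUDDU: M=207.0273, payoff=7.0973, prob=0.008789
UUDDU: M=251.5493, payoff=51.6193, prob=0.026367
DDUDU: M=202.3354, payoff=2.4054, prob=0.008789
UDUDU: M=245.8484, payoff=45.9184, prob=0.026367
DUUDU: M=245.8484, payoff=45.9184, prob=0.026367
UUUDU: M=298.7191, payoff=98.7891, prob=0.079102
DDDUU: M=202.3354, payoff=2.4054, prob=0.008789
UDDUU: M=245.8484, payoff=45.9184, prob=0.026367
DUDUU: M=245.8484, payoff=45.9184, prob=0.026367
UUDUU: M=298.7191, payoff=98.7891, prob=0.079102
DDUUU: M=245.8484, payoff=45.9184, prob=0.026367
UDUUU: M=298.7191, payoff=98.7891, prob=0.079102
DUUUU: M=298.7191, payoff=98.7891, prob=0.079102
UUUUU: M=362.9597, payoff=163.0297, prob=0.237305
Price = Σ prob·payoff / R^5 = 96.224229 / 1.469328 = 65.4886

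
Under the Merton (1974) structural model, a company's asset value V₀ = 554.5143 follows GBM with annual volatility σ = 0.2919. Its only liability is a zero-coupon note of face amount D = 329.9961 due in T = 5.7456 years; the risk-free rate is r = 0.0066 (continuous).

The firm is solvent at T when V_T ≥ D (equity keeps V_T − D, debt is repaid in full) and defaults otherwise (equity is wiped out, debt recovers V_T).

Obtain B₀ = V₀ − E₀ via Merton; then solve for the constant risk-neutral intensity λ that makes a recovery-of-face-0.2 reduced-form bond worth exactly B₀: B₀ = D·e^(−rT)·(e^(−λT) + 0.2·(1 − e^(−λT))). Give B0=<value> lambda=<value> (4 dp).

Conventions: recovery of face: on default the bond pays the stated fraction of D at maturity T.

B0=283.4178 lambda=0.0252

With assets at 554.5143 and a single debt payment of 329.9961 at 5.7456 years:
d₁ = [ln(V₀/D) + (r + σ²/2)T] / (σ√T)
   = [ln(554.5143/329.9961) + (0.0066 + 0.5·0.2919²)·5.7456] / (0.2919·√5.7456)
   = [0.519012 + 0.282700] / 0.699684 = 1.145820
d₂ = d₁ − σ√T = 1.145820 − 0.699684 = 0.446136
N(d₁) = 0.874065,  N(d₂) = 0.672250,  e^(−rT) = 0.962789
E₀ = V₀·N(d₁) − D·e^(−rT)·N(d₂)
   = 554.5143·0.874065 − 329.9961·0.962789·0.672250 = 271.096454
B₀ = V₀ − E₀ = 554.5143 − 271.096454 = 283.417846
e^(−λT) = (B₀·e^(rT)/D − 0.2)/(1 − 0.2) = (283.4178·1.038649/329.9961 − 0.2)/0.8 = 0.86505732
λ = −ln(0.86505732)/5.7456 = 0.025230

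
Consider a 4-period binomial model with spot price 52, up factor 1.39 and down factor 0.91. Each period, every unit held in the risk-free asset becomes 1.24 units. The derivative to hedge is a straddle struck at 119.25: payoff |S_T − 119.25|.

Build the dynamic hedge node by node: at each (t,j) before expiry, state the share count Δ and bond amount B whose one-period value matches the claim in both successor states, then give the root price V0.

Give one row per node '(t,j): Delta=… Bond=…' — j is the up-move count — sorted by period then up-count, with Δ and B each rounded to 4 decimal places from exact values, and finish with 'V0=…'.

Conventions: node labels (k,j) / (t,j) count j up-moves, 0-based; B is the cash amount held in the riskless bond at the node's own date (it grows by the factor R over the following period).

The replicating-portfolio and risk-neutral prices coincide; use p* = (1.24−0.91)/(1.39−0.91) = 0.6875 for the latter.
At maturity the claim pays: V(4,0)=83.5910, V(4,1)=64.7819, V(4,2)=36.0515, V(4,3)=7.8335, V(4,4)=74.8665
(3,0): S=39.1857. Δ = (V_up−V_dn)/(S_up−S_dn) = (64.7819−83.5910)/(54.4681−35.6590) = -1.0000. V = [p*·64.7819 + (1−p*)·83.5910]/1.24 = 56.9837. B = V − Δ·S = 96.1694.
(3,1): S=59.8551. Δ = (V_up−V_dn)/(S_up−S_dn) = (36.0515−64.7819)/(83.1985−54.4681) = -1.0000. V = [p*·36.0515 + (1−p*)·64.7819]/1.24 = 36.3143. B = V − Δ·S = 96.1694.
(3,2): S=91.4270. Δ = (V_up−V_dn)/(S_up−S_dn) = (7.8335−36.0515)/(127.0835−83.1985) = -0.6430. V = [p*·7.8335 + (1−p*)·36.0515]/1.24 = 13.4287. B = V − Δ·S = 72.2161.
(3,3): S=139.6522. Δ = (V_up−V_dn)/(S_up−S_dn) = (74.8665−7.8335)/(194.1165−127.0835) = 1.0000. V = [p*·74.8665 + (1−p*)·7.8335]/1.24 = 43.4828. B = V − Δ·S = -96.1694.
(2,0): S=43.0612. Δ = (V_up−V_dn)/(S_up−S_dn) = (36.3143−56.9837)/(59.8551−39.1857) = -1.0000. V = [p*·36.3143 + (1−p*)·56.9837]/1.24 = 34.4947. B = V − Δ·S = 77.5559.
(2,1): S=65.7748. Δ = (V_up−V_dn)/(S_up−S_dn) = (13.4287−36.3143)/(91.4270−59.8551) = -0.7249. V = [p*·13.4287 + (1−p*)·36.3143]/1.24 = 16.5971. B = V − Δ·S = 64.2754.
(2,2): S=100.4692. Δ = (V_up−V_dn)/(S_up−S_dn) = (43.4828−13.4287)/(139.6522−91.4270) = 0.6232. V = [p*·43.4828 + (1−p*)·13.4287]/1.24 = 27.4927. B = V − Δ·S = -35.1201.
(1,0): S=47.3200. Δ = (V_up−V_dn)/(S_up−S_dn) = (16.5971−34.4947)/(65.7748−43.0612) = -0.7880. V = [p*·16.5971 + (1−p*)·34.4947]/1.24 = 17.8953. B = V − Δ·S = 55.1819.
(1,1): S=72.2800. Δ = (V_up−V_dn)/(S_up−S_dn) = (27.4927−16.5971)/(100.4692−65.7748) = 0.3140. V = [p*·27.4927 + (1−p*)·16.5971]/1.24 = 19.4257. B = V − Δ·S = -3.2734.
(0,0): S=52.0000. Δ = (V_up−V_dn)/(S_up−S_dn) = (19.4257−17.8953)/(72.2800−47.3200) = 0.0613. V = [p*·19.4257 + (1−p*)·17.8953]/1.24 = 15.2802. B = V − Δ·S = 12.0919.
Verification: the root portfolio costs Δ(0,0)·S0 + B(0,0) = 15.2802, matching V0.

(0,0): Delta=0.0613 Bond=12.0919
(1,0): Delta=-0.7880 Bond=55.1819
(1,1): Delta=0.3140 Bond=-3.2734
(2,0): Delta=-1.0000 Bond=77.5559
(2,1): Delta=-0.7249 Bond=64.2754
(2,2): Delta=0.6232 Bond=-35.1201
(3,0): Delta=-1.0000 Bond=96.1694
(3,1): Delta=-1.0000 Bond=96.1694
(3,2): Delta=-0.6430 Bond=72.2161
(3,3): Delta=1.0000 Bond=-96.1694
V0=15.2802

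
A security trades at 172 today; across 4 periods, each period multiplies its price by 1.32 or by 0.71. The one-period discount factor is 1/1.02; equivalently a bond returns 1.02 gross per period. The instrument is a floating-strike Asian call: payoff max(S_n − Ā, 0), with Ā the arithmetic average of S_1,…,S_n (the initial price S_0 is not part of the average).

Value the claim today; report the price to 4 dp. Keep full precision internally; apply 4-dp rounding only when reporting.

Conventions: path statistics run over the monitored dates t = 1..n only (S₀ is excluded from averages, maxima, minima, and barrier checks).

price = 22.9041

No-arbitrage gives p* = (R−d)/(u−d) = 0.5082: enumerate every path, weight its payoff by its p*-probability, and discount by R^4.
Enumerate all 2^4 = 16 price paths (U = up ×1.32, D = down ×0.71); each path with k up-moves has probability p*^k·(1−p*)^(4−k).
DDDD: Ā=78.5235, payoff=0.0000, prob=0.058501
UDDD: Ā=145.9873, payoff=0.0000, prob=0.060451
DUDD: Ā=119.7573, payoff=0.0000, prob=0.060451
UUDD: Ā=222.6475, payoff=0.0000, prob=0.062466
DDUD: Ā=101.1340, payoff=0.0000, prob=0.060451
UDUD: Ā=188.0239, payoff=0.0000, prob=0.062466
DUUD: Ā=161.7939, payoff=0.0000, prob=0.062466
UUUD: Ā=300.7998, payoff=0.0000, prob=0.064549
DDDU: Ā=87.9115, payoff=0.0000, prob=0.060451
UDDU: Ā=163.4411, payoff=0.0000, prob=0.062466
DUDU: Ā=137.2111, payoff=13.8640, prob=0.062466
UUDU: Ā=255.0967, payoff=25.7754, prob=0.064549
DDUU: Ā=118.5878, payoff=32.4873, prob=0.062466
UDUU: Ā=220.4731, payoff=60.3990, prob=0.064549
DUUU: Ā=194.2431, payoff=86.6290, prob=0.064549
UUUU: Ā=361.1280, payoff=161.0567, prob=0.066700
Price = Σ prob·payoff / R^4 = 24.792149 / 1.082432 = 22.9041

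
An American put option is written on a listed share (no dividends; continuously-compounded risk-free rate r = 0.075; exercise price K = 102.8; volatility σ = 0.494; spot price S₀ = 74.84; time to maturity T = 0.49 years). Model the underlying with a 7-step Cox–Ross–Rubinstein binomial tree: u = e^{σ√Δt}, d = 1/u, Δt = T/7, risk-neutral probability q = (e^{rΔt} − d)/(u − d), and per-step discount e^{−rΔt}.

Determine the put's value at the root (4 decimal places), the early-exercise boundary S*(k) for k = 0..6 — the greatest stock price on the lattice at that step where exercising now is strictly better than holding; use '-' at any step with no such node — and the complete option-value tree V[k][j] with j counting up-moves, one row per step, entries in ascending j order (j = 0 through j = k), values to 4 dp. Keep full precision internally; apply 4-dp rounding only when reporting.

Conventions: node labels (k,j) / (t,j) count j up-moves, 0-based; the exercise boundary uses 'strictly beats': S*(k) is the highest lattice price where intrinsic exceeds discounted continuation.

price = 29.1951
boundary = - 65.6707 57.6248 65.6707 74.8400 65.6707 74.8400
tree:
29.1951
37.1293 21.1677
45.1752 28.5906 13.5912
52.2354 37.1293 19.9209 7.0822
58.4305 45.1752 27.9600 11.6831 2.3209
63.8666 52.2354 37.1293 18.5850 4.5520 0.0000
68.6367 58.4305 45.1752 27.9600 8.9279 0.0000 0.0000
72.8224 63.8666 52.2354 37.1293 17.5104 0.0000 0.0000 0.0000

params: Δt=0.07000 u=1.13963 d=0.87748 q=0.48745 e^(-rΔt)=0.99476
t_7 payoffs: 72.8224 63.8666 52.2354 37.1293 17.5104 0.0000 0.0000 0.0000
t_6: node(6,0) S=34.1633 payoff=68.6367 vs cont=68.0984 → 68.6367 [stop]  node(6,1) S=44.3695 payoff=58.4305 vs cont=57.8922 → 58.4305 [stop]  node(6,2) S=57.6248 payoff=45.1752 vs cont=44.6370 → 45.1752 [stop]  node(6,3) S=74.8400 payoff=27.9600 vs cont=27.4217 → 27.9600 [stop]  node(6,4) S=97.1983 payoff=5.6017 vs cont=8.9279 → 8.9279 [wait]  node(6,5) S=126.2360 payoff=0.0000 vs cont=0.0000 → 0.0000 [wait]  node(6,6) S=163.9486 payoff=0.0000 vs cont=0.0000 → 0.0000 [wait]  ⇒ S*(6)=74.8400
t_5: node(5,0) S=38.9334 payoff=63.8666 vs cont=63.3283 → 63.8666 [stop]  node(5,1) S=50.5646 payoff=52.2354 vs cont=51.6971 → 52.2354 [stop]  node(5,2) S=65.6707 payoff=37.1293 vs cont=36.5910 → 37.1293 [stop]  node(5,3) S=85.2896 payoff=17.5104 vs cont=18.5850 → 18.5850 [wait]  node(5,4) S=110.7697 payoff=0.0000 vs cont=4.5520 → 4.5520 [wait]  node(5,5) S=143.8618 payoff=0.0000 vs cont=0.0000 → 0.0000 [wait]  ⇒ S*(5)=65.6707
t_4: node(4,0) S=44.3695 payoff=58.4305 vs cont=57.8922 → 58.4305 [stop]  node(4,1) S=57.6248 payoff=45.1752 vs cont=44.6370 → 45.1752 [stop]  node(4,2) S=74.8400 payoff=27.9600 vs cont=27.9428 → 27.9600 [stop]  node(4,3) S=97.1983 payoff=5.6017 vs cont=11.6831 → 11.6831 [wait]  node(4,4) S=126.2360 payoff=0.0000 vs cont=2.3209 → 2.3209 [wait]  ⇒ S*(4)=74.8400
t_3: node(3,0) S=50.5646 payoff=52.2354 vs cont=51.6971 → 52.2354 [stop]  node(3,1) S=65.6707 payoff=37.1293 vs cont=36.5910 → 37.1293 [stop]  node(3,2) S=85.2896 payoff=17.5104 vs cont=19.9209 → 19.9209 [wait]  node(3,3) S=110.7697 payoff=0.0000 vs cont=7.0822 → 7.0822 [wait]  ⇒ S*(3)=65.6707
t_2: node(2,0) S=57.6248 payoff=45.1752 vs cont=44.6370 → 45.1752 [stop]  node(2,1) S=74.8400 payoff=27.9600 vs cont=28.5906 → 28.5906 [wait]  node(2,2) S=97.1983 payoff=5.6017 vs cont=13.5912 → 13.5912 [wait]  ⇒ S*(2)=57.6248
t_1: node(1,0) S=65.6707 payoff=37.1293 vs cont=36.8968 → 37.1293 [stop]  node(1,1) S=85.2896 payoff=17.5104 vs cont=21.1677 → 21.1677 [wait]  ⇒ S*(1)=65.6707
t_0: node(0,0) S=74.8400 payoff=27.9600 vs cont=29.1951 → 29.1951 [wait]  ⇒ S*(0)=-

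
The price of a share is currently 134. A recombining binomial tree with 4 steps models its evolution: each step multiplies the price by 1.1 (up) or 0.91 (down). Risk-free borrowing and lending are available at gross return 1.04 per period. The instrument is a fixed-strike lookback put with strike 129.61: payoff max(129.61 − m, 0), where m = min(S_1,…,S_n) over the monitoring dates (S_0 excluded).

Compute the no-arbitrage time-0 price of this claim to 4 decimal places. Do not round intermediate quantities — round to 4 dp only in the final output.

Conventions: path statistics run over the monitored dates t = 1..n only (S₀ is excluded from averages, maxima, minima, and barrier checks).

price = 4.1947

Risk-neutral up-probability p* = (R−d)/(u−d) = (1.04−0.91)/(1.1−0.91) = 0.6842; the claim prices as the p*-weighted sum of path payoffs discounted by R^4.
Enumerate all 2^4 = 16 price paths (U = up ×1.1, D = down ×0.91); each path with k up-moves has probability p*^k·(1−p*)^(4−k).
DDDD: m=91.8904, payoff=37.7196, prob=0.009945
UDDD: m=111.0764, payoff=18.5336, prob=0.021547
DUDD: m=111.0764, payoff=18.5336, prob=0.021547
UUDD: m=134.2681, payoff=0.0000, prob=0.046685
DDUD: m=110.9654, payoff=18.6446, prob=0.021547
UDUD: m=134.1340, payoff=0.0000, prob=0.046685
DUUD: m=121.9400, payoff=7.6700, prob=0.046685
UUUD: m=147.4000, payoff=0.0000, prob=0.101150
DDDU: m=100.9785, payoff=28.6315, prob=0.021547
UDDU: m=122.0619, payoff=7.5481, prob=0.046685
DUDU: m=121.9400, payoff=7.6700, prob=0.046685
UUDU: m=147.4000, payoff=0.0000, prob=0.101150
DDUU: m=110.9654, payoff=18.6446, prob=0.046685
UDUU: m=134.1340, payoff=0.0000, prob=0.101150
DUUU: m=121.9400, payoff=7.6700, prob=0.101150
UUUU: m=147.4000, payoff=0.0000, prob=0.219159
Price = Σ prob·payoff / R^4 = 4.907201 / 1.169859 = 4.1947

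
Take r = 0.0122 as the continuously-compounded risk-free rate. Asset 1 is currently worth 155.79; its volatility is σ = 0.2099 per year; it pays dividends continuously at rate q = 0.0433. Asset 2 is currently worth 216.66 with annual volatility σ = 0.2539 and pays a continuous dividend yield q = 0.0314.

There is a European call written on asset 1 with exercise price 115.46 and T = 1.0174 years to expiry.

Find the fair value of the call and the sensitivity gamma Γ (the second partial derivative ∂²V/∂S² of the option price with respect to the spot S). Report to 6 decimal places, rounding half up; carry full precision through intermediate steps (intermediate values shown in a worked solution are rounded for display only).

price = 36.386618
Γ = 0.004519

σ√T = 0.2099·√1.0174 = 0.211718
d₁ = (ln(S/K) + (r−q+σ²/2)T) / (σ√T) = (ln(155.79/115.46) + (0.0122−0.0433+0.2099²/2)·1.0174) / 0.211718 = (0.299585 − 0.009229) / 0.211718 = 1.371426
d₂ = d₁ − σ√T = 1.371426 − 0.211718 = 1.159708
e^{−rT} = 0.987664
e^{−qT} = 0.956903
N(d₁) = 0.914879,  N(d₂) = 0.876916
Call price V = S·e^{−qT}·N(d₁) − K·e^{−rT}·N(d₂) = 136.386395 − 99.999777 = 36.386618
φ(d₁) = (1/√(2π))·e^{−d₁²/2} = 0.155775
Γ = e^{−qT}·φ(d₁) / (S·σ·√T) = 0.004519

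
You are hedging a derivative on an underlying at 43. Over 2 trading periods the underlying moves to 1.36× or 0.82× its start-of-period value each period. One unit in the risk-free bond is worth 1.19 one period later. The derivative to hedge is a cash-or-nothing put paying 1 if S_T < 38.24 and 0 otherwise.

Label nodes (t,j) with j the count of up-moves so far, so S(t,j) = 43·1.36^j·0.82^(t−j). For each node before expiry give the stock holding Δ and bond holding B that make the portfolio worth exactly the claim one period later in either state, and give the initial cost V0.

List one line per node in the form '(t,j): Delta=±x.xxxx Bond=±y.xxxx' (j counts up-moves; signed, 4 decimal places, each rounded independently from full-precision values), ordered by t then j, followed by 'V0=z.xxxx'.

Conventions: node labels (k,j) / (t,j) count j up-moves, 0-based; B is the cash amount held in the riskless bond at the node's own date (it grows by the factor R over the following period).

Since d<R<u, set p* = (R−d)/(u−d) = 0.6852; price each node as the discounted p*-expectation of its children.
Terminal payoffs: V(2,0)=1.0000, V(2,1)=0.0000, V(2,2)=0.0000
(1,0): S=35.2600. Δ = (V_up−V_dn)/(S_up−S_dn) = (0.0000−1.0000)/(47.9536−28.9132) = -0.0525. V = [p*·0.0000 + (1−p*)·1.0000]/1.19 = 0.2646. B = V − Δ·S = 2.1164.
(1,1): S=58.4800. Δ = (V_up−V_dn)/(S_up−S_dn) = (0.0000−0.0000)/(79.5328−47.9536) = 0.0000. V = [p*·0.0000 + (1−p*)·0.0000]/1.19 = 0.0000. B = V − Δ·S = 0.0000.
(0,0): S=43.0000. Δ = (V_up−V_dn)/(S_up−S_dn) = (0.0000−0.2646)/(58.4800−35.2600) = -0.0114. V = [p*·0.0000 + (1−p*)·0.2646]/1.19 = 0.0700. B = V − Δ·S = 0.5599.
As a check, the time-0 holding Δ(0,0)·S0 + B(0,0) comes to 0.0700 — exactly V0.

(0,0): Delta=-0.0114 Bond=0.5599
(1,0): Delta=-0.0525 Bond=2.1164
(1,1): Delta=0.0000 Bond=0.0000
V0=0.0700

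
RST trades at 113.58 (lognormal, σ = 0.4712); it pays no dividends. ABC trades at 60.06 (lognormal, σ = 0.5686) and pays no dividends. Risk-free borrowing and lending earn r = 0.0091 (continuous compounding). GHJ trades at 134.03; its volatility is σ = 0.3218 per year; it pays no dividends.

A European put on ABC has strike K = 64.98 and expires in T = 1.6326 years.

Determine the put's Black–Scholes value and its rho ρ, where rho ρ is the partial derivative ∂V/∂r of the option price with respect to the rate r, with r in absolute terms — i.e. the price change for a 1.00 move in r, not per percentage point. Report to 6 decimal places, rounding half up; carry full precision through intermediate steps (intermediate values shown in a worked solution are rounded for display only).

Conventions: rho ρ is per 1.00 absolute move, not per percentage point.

price = 19.639972
ρ = -70.455237

σ√T = 0.5686·√1.6326 = 0.726519
d₁ = (ln(S/K) + (r+σ²/2)T) / (σ√T) = (ln(60.06/64.98) + (0.0091+0.5686²/2)·1.6326) / 0.726519 = (-0.078735 + 0.278771) / 0.726519 = 0.275335
d₂ = d₁ − σ√T = 0.275335 − 0.726519 = -0.451184
e^{−rT} = 0.985253
N(−d₁) = 0.391530,  N(−d₂) = 0.674071
Put price V = K·e^{−rT}·N(−d₂) − S·N(−d₁) = 43.155235 − 23.515263 = 19.639972
ρ = −K·T·e^{−rT}·N(−d₂) = -70.455237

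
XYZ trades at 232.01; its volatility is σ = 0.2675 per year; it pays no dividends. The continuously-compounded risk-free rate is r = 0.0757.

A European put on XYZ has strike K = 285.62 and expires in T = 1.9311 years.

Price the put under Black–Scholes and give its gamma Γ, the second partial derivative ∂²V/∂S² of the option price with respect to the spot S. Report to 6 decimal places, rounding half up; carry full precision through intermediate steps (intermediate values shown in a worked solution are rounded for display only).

σ√T = 0.2675·√1.9311 = 0.371729
d₁ = (ln(S/K) + (r+σ²/2)T) / (σ√T) = (ln(232.01/285.62) + (0.0757+0.2675²/2)·1.9311) / 0.371729 = (-0.207882 + 0.215275) / 0.371729 = 0.019890
d₂ = d₁ − σ√T = 0.019890 − 0.371729 = -0.351839
e^{−rT} = 0.863998
N(−d₁) = 0.492066,  N(−d₂) = 0.637520
Put price V = K·e^{−rT}·N(−d₂) − S·N(−d₁) = 157.324270 − 114.164146 = 43.160124
φ(d₁) = (1/√(2π))·e^{−d₁²/2} = 0.398863
Γ = φ(d₁) / (S·σ·√T) = 0.004625

price = 43.160124
Γ = 0.004625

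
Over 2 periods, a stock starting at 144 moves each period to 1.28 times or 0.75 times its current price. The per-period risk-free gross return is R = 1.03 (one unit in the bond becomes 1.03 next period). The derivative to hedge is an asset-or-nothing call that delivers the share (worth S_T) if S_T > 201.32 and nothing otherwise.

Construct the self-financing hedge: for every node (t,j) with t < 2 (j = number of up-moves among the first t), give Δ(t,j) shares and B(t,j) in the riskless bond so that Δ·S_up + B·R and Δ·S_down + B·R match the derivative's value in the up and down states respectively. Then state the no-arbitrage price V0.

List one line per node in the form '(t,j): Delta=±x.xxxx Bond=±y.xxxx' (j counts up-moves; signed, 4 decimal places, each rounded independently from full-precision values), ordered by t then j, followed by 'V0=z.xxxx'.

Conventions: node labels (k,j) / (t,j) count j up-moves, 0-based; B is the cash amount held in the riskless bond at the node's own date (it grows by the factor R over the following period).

(0,0): Delta=1.5856 Bond=-166.2553
(1,0): Delta=0.0000 Bond=0.0000
(1,1): Delta=2.4151 Bond=-324.1385
V0=62.0687

The replicating-portfolio and risk-neutral prices coincide; use p* = (1.03−0.75)/(1.28−0.75) = 0.5283 for the latter.
At maturity the claim pays: V(2,0)=0.0000, V(2,1)=0.0000, V(2,2)=235.9296
  t=1,j=0: stock 108.0000 → up 138.2400 (V=0.0000), down 81.0000 (V=0.0000). Price 0.0000; hedge Δ=0.0000, bond B=0.0000.
  t=1,j=1: stock 184.3200 → up 235.9296 (V=235.9296), down 138.2400 (V=0.0000). Price 121.0117; hedge Δ=2.4151, bond B=-324.1385.
  t=0,j=0: stock 144.0000 → up 184.3200 (V=121.0117), down 108.0000 (V=0.0000). Price 62.0687; hedge Δ=1.5856, bond B=-166.2553.
As a check, the time-0 holding Δ(0,0)·S0 + B(0,0) comes to 62.0687 — exactly V0.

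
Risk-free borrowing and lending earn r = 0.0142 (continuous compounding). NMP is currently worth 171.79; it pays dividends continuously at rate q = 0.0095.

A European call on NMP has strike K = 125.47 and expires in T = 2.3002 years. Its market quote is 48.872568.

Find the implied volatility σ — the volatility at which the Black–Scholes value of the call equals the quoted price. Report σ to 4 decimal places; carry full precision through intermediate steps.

At σ = 0.1804 the Black–Scholes value reproduces the quote:
σ√T = 0.1804·√2.3002 = 0.273602
d₁ = (ln(S/K) + (r−q+σ²/2)T) / (σ√T) = (ln(171.79/125.47) + (0.0142−0.0095+0.1804²/2)·2.3002) / 0.273602 = (0.314206 + 0.048240) / 0.273602 = 1.324720
d₂ = d₁ − σ√T = 1.324720 − 0.273602 = 1.051118
e^{−rT} = 0.967865
e^{−qT} = 0.978385
N(d₁) = 0.907368,  N(d₂) = 0.853398
V = S·e^{−qT}·N(d₁) − K·e^{−rT}·N(d₂) = 152.507489 − 103.634921 = 48.872568 (equal to the quote); since ∂V/∂σ > 0 for all σ, the implied volatility is unique

sigma = 0.1804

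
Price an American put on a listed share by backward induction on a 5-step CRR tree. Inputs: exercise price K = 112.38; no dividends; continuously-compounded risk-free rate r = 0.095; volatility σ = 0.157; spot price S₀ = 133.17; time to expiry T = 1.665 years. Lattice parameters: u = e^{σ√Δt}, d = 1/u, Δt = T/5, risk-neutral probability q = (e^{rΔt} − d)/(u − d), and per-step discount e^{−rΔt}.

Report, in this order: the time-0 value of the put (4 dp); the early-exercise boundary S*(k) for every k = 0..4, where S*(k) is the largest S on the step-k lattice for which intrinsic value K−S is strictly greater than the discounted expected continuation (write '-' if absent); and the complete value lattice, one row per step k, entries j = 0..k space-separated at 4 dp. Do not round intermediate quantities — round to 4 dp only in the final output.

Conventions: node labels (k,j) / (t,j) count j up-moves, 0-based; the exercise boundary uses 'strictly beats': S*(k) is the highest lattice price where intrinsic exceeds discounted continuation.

price = 0.6694
boundary = - - - 101.4768 92.6873
tree:
0.6694
1.7403 0.1369
4.4244 0.4089 0.0000
10.9032 1.2217 0.0000 0.0000
19.6927 3.6497 0.0000 0.0000 0.0000
27.7208 10.9032 0.0000 0.0000 0.0000 0.0000

Δt=0.33300  u=1.09483  d=0.91338  q=0.65450  discount=0.96886
step 5 (expiry): payoffs max(K−S,0) = 27.7208 10.9032 0.0000 0.0000 0.0000 0.0000
step 4: (k=4,j=0): S=92.6873, K−S=19.6927, hold=16.1932 ⇒ V=19.6927 exercise | (k=4,j=1): S=111.0998, K−S=1.2802, hold=3.6497 ⇒ V=3.6497 continue | (k=4,j=2): S=133.1700, K−S=0.0000, hold=0.0000 ⇒ V=0.0000 continue | (k=4,j=3): S=159.6244, K−S=0.0000, hold=0.0000 ⇒ V=0.0000 continue | (k=4,j=4): S=191.3341, K−S=0.0000, hold=0.0000 ⇒ V=0.0000 continue  boundary S*=92.6873
step 3: (k=3,j=0): S=101.4768, K−S=10.9032, hold=8.9062 ⇒ V=10.9032 exercise | (k=3,j=1): S=121.6354, K−S=0.0000, hold=1.2217 ⇒ V=1.2217 continue | (k=3,j=2): S=145.7984, K−S=0.0000, hold=0.0000 ⇒ V=0.0000 continue | (k=3,j=3): S=174.7616, K−S=0.0000, hold=0.0000 ⇒ V=0.0000 continue  boundary S*=101.4768
step 2: (k=2,j=0): S=111.0998, K−S=1.2802, hold=4.4244 ⇒ V=4.4244 continue | (k=2,j=1): S=133.1700, K−S=0.0000, hold=0.4089 ⇒ V=0.4089 continue | (k=2,j=2): S=159.6244, K−S=0.0000, hold=0.0000 ⇒ V=0.0000 continue  boundary S*=-
step 1: (k=1,j=0): S=121.6354, K−S=0.0000, hold=1.7403 ⇒ V=1.7403 continue | (k=1,j=1): S=145.7984, K−S=0.0000, hold=0.1369 ⇒ V=0.1369 continue  boundary S*=-
step 0: (k=0,j=0): S=133.1700, K−S=0.0000, hold=0.6694 ⇒ V=0.6694 continue  boundary S*=-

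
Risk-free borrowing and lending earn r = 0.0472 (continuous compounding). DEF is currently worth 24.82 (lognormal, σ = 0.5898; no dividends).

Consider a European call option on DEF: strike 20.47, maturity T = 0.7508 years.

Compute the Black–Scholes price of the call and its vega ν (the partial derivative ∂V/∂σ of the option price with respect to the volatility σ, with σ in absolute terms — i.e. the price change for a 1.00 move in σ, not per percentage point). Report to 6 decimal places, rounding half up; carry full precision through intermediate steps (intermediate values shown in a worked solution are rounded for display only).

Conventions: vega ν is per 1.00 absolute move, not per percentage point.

σ√T = 0.5898·√0.7508 = 0.511054
d₁ = (ln(S/K) + (r+σ²/2)T) / (σ√T) = (ln(24.82/20.47) + (0.0472+0.5898²/2)·0.7508) / 0.511054 = (0.192689 + 0.166026) / 0.511054 = 0.701913
d₂ = d₁ − σ√T = 0.701913 − 0.511054 = 0.190858
e^{−rT} = 0.965183
N(d₁) = 0.758633,  N(d₂) = 0.575682
Call price V = S·N(d₁) − K·e^{−rT}·N(d₂) = 18.829275 − 11.373912 = 7.455362
φ(d₁) = (1/√(2π))·e^{−d₁²/2} = 0.311836
ν = S·φ(d₁)·√T = 6.706402

price = 7.455362
ν = 6.706402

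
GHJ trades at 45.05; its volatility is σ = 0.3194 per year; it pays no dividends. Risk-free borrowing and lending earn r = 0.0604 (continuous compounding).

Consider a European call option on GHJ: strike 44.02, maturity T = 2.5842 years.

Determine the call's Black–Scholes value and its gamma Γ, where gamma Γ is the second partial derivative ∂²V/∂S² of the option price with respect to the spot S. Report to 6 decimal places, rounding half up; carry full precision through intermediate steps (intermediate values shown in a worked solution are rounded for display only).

price = 12.567109
Γ = 0.014356

σ√T = 0.3194·√2.5842 = 0.513450
d₁ = (ln(S/K) + (r+σ²/2)T) / (σ√T) = (ln(45.05/44.02) + (0.0604+0.3194²/2)·2.5842) / 0.513450 = (0.023129 + 0.287901) / 0.513450 = 0.605765
d₂ = d₁ − σ√T = 0.605765 − 0.513450 = 0.092315
e^{−rT} = 0.855486
N(d₁) = 0.727665,  N(d₂) = 0.536776
Call price V = S·N(d₁) − K·e^{−rT}·N(d₂) = 32.781290 − 20.214181 = 12.567109
φ(d₁) = (1/√(2π))·e^{−d₁²/2} = 0.332068
Γ = φ(d₁) / (S·σ·√T) = 0.014356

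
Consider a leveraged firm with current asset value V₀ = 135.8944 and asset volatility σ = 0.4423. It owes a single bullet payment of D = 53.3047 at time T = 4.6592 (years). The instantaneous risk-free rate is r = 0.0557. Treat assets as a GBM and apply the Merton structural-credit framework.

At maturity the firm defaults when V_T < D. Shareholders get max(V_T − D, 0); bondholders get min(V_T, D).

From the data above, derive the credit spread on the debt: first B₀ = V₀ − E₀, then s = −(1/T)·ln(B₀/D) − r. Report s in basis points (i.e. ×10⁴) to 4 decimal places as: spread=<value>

With assets at 135.8944 and a single debt payment of 53.3047 at 4.6592 years:
d₁ = [ln(V₀/D) + (r + σ²/2)T] / (σ√T)
   = [ln(135.8944/53.3047) + (0.0557 + 0.5·0.4423²)·4.6592] / (0.4423·√4.6592)
   = [0.935854 + 0.715255] / 0.954713 = 1.729431
d₂ = d₁ − σ√T = 1.729431 − 0.954713 = 0.774718
N(d₁) = 0.958134,  N(d₂) = 0.780747,  e^(−rT) = 0.771424
E₀ = V₀·N(d₁) − D·e^(−rT)·N(d₂)
   = 135.8944·0.958134 − 53.3047·0.771424·0.780747 = 98.100330
B₀ = V₀ − E₀ = 135.8944 − 98.100330 = 37.794070
spread = −(1/T)·ln(B₀/D) − r = −(1/4.6592)·ln(37.794070/53.3047) − 0.0557 = 0.01810501
in basis points: 0.01810501 × 10⁴ = 181.0501 bp

spread=181.0501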